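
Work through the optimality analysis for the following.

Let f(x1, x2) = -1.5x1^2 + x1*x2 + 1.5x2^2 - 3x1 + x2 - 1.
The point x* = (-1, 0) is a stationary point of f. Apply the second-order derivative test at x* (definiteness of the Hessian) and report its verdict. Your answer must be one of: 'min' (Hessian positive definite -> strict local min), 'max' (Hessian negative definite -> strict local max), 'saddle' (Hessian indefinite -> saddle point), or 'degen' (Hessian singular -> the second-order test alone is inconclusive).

Compute the Hessian H = grad^2 f:
  H = [[-3, 1], [1, 3]]
Verify stationarity: grad f(x*) = H x* + g = (0, 0).
Eigenvalues of H: -3.1623, 3.1623.
Eigenvalues have mixed signs, so H is indefinite -> x* is a saddle point.

saddle


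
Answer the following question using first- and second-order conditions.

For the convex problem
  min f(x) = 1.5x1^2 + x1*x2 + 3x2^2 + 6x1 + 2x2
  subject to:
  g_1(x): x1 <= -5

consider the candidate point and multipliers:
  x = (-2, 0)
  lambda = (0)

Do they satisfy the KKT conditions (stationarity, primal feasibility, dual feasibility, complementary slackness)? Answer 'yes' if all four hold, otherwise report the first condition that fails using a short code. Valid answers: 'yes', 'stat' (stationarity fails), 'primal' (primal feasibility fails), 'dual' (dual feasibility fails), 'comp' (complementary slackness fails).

Gradient of f: grad f(x) = Q x + c = (0, 0)
Constraint values g_i(x) = a_i^T x - b_i:
  g_1((-2, 0)) = 3
Stationarity residual: grad f(x) + sum_i lambda_i a_i = (0, 0)
  -> stationarity OK
Primal feasibility (all g_i <= 0): FAILS
Dual feasibility (all lambda_i >= 0): OK
Complementary slackness (lambda_i * g_i(x) = 0 for all i): OK

Verdict: the first failing condition is primal_feasibility -> primal.

primal


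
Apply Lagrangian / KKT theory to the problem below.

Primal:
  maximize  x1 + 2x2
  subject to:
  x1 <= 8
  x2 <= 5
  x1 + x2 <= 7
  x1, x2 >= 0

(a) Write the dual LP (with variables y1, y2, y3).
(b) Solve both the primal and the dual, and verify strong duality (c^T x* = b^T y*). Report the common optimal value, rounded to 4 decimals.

The standard primal-dual pair for 'max c^T x s.t. A x <= b, x >= 0' is:
  Dual:  min b^T y  s.t.  A^T y >= c,  y >= 0.

So the dual LP is:
  minimize  8y1 + 5y2 + 7y3
  subject to:
    y1 + y3 >= 1
    y2 + y3 >= 2
    y1, y2, y3 >= 0

Solving the primal: x* = (2, 5).
  primal value c^T x* = 12.
Solving the dual: y* = (0, 1, 1).
  dual value b^T y* = 12.
Strong duality: c^T x* = b^T y*. Confirmed.

12


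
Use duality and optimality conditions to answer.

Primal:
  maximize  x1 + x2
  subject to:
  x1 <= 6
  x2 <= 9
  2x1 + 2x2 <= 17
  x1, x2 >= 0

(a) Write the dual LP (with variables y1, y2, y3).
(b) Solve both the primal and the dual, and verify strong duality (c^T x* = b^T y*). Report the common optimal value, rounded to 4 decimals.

The standard primal-dual pair for 'max c^T x s.t. A x <= b, x >= 0' is:
  Dual:  min b^T y  s.t.  A^T y >= c,  y >= 0.

So the dual LP is:
  minimize  6y1 + 9y2 + 17y3
  subject to:
    y1 + 2y3 >= 1
    y2 + 2y3 >= 1
    y1, y2, y3 >= 0

Solving the primal: x* = (0, 8.5).
  primal value c^T x* = 8.5.
Solving the dual: y* = (0, 0, 0.5).
  dual value b^T y* = 8.5.
Strong duality: c^T x* = b^T y*. Confirmed.

8.5


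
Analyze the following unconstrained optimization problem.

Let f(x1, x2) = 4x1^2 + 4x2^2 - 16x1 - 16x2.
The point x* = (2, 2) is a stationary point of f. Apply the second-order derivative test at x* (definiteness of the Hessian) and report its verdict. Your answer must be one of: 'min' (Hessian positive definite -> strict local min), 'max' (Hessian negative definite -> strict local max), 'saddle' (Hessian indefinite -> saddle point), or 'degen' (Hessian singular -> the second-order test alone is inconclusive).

Compute the Hessian H = grad^2 f:
  H = [[8, 0], [0, 8]]
Verify stationarity: grad f(x*) = H x* + g = (0, 0).
Eigenvalues of H: 8, 8.
Both eigenvalues > 0, so H is positive definite -> x* is a strict local min.

min


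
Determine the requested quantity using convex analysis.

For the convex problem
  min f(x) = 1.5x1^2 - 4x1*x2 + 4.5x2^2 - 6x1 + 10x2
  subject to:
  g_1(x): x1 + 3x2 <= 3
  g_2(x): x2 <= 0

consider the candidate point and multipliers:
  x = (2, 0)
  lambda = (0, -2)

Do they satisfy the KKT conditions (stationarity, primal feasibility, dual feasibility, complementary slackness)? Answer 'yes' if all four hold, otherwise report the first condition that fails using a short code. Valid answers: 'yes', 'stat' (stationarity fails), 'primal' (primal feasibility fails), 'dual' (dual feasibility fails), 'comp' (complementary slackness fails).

Gradient of f: grad f(x) = Q x + c = (0, 2)
Constraint values g_i(x) = a_i^T x - b_i:
  g_1((2, 0)) = -1
  g_2((2, 0)) = 0
Stationarity residual: grad f(x) + sum_i lambda_i a_i = (0, 0)
  -> stationarity OK
Primal feasibility (all g_i <= 0): OK
Dual feasibility (all lambda_i >= 0): FAILS
Complementary slackness (lambda_i * g_i(x) = 0 for all i): OK

Verdict: the first failing condition is dual_feasibility -> dual.

dual


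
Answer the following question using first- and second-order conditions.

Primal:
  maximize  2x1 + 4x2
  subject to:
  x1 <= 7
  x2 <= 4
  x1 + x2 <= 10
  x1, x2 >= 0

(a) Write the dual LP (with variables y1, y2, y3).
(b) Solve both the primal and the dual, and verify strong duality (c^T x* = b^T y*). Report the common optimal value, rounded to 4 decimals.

The standard primal-dual pair for 'max c^T x s.t. A x <= b, x >= 0' is:
  Dual:  min b^T y  s.t.  A^T y >= c,  y >= 0.

So the dual LP is:
  minimize  7y1 + 4y2 + 10y3
  subject to:
    y1 + y3 >= 2
    y2 + y3 >= 4
    y1, y2, y3 >= 0

Solving the primal: x* = (6, 4).
  primal value c^T x* = 28.
Solving the dual: y* = (0, 2, 2).
  dual value b^T y* = 28.
Strong duality: c^T x* = b^T y*. Confirmed.

28


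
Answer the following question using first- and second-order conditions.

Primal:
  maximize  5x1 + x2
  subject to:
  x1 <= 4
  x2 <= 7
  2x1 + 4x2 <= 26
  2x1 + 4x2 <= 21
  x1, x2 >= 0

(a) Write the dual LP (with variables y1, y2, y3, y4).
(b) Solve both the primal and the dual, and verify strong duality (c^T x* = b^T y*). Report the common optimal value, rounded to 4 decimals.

The standard primal-dual pair for 'max c^T x s.t. A x <= b, x >= 0' is:
  Dual:  min b^T y  s.t.  A^T y >= c,  y >= 0.

So the dual LP is:
  minimize  4y1 + 7y2 + 26y3 + 21y4
  subject to:
    y1 + 2y3 + 2y4 >= 5
    y2 + 4y3 + 4y4 >= 1
    y1, y2, y3, y4 >= 0

Solving the primal: x* = (4, 3.25).
  primal value c^T x* = 23.25.
Solving the dual: y* = (4.5, 0, 0, 0.25).
  dual value b^T y* = 23.25.
Strong duality: c^T x* = b^T y*. Confirmed.

23.25


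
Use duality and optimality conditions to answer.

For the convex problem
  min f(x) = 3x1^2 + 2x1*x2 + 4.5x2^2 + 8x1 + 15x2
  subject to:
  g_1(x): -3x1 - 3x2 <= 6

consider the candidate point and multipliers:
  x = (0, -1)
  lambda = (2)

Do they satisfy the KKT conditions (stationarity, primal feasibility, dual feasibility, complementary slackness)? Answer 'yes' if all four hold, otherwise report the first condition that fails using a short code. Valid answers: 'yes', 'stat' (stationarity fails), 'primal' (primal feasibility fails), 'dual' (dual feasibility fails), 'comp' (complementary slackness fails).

Gradient of f: grad f(x) = Q x + c = (6, 6)
Constraint values g_i(x) = a_i^T x - b_i:
  g_1((0, -1)) = -3
Stationarity residual: grad f(x) + sum_i lambda_i a_i = (0, 0)
  -> stationarity OK
Primal feasibility (all g_i <= 0): OK
Dual feasibility (all lambda_i >= 0): OK
Complementary slackness (lambda_i * g_i(x) = 0 for all i): FAILS

Verdict: the first failing condition is complementary_slackness -> comp.

comp


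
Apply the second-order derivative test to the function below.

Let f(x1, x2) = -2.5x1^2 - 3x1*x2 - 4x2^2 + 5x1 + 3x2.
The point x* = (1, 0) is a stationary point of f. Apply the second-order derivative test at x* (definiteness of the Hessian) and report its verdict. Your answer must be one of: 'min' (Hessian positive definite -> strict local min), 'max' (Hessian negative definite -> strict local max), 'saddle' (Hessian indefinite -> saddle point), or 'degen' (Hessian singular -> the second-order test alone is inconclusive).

Compute the Hessian H = grad^2 f:
  H = [[-5, -3], [-3, -8]]
Verify stationarity: grad f(x*) = H x* + g = (0, 0).
Eigenvalues of H: -9.8541, -3.1459.
Both eigenvalues < 0, so H is negative definite -> x* is a strict local max.

max


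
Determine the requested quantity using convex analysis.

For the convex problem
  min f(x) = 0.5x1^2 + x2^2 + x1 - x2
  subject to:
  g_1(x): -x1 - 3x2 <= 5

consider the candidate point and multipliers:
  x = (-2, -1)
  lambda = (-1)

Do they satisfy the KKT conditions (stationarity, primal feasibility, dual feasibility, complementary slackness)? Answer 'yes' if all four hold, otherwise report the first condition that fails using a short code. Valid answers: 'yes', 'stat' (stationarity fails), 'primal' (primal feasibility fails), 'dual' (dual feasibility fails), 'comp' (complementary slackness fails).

Gradient of f: grad f(x) = Q x + c = (-1, -3)
Constraint values g_i(x) = a_i^T x - b_i:
  g_1((-2, -1)) = 0
Stationarity residual: grad f(x) + sum_i lambda_i a_i = (0, 0)
  -> stationarity OK
Primal feasibility (all g_i <= 0): OK
Dual feasibility (all lambda_i >= 0): FAILS
Complementary slackness (lambda_i * g_i(x) = 0 for all i): OK

Verdict: the first failing condition is dual_feasibility -> dual.

dual


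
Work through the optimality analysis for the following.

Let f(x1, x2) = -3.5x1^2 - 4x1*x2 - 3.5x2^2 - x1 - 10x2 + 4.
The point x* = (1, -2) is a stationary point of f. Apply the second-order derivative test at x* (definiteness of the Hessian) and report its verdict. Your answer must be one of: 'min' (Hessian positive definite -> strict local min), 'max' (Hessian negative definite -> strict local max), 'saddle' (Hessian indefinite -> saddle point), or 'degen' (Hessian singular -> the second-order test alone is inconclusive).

Compute the Hessian H = grad^2 f:
  H = [[-7, -4], [-4, -7]]
Verify stationarity: grad f(x*) = H x* + g = (0, 0).
Eigenvalues of H: -11, -3.
Both eigenvalues < 0, so H is negative definite -> x* is a strict local max.

max


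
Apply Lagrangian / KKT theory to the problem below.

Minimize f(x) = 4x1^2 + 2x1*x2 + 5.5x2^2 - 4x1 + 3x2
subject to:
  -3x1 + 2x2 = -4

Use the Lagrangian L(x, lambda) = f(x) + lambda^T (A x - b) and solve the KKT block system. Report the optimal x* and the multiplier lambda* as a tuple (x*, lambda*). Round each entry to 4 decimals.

Form the Lagrangian:
  L(x, lambda) = (1/2) x^T Q x + c^T x + lambda^T (A x - b)
Stationarity (grad_x L = 0): Q x + c + A^T lambda = 0.
Primal feasibility: A x = b.

This gives the KKT block system:
  [ Q   A^T ] [ x     ]   [-c ]
  [ A    0  ] [ lambda ] = [ b ]

Solving the linear system:
  x*      = (0.9419, -0.5871)
  lambda* = (0.7871)
  f(x*)   = -1.1903

x* = (0.9419, -0.5871), lambda* = (0.7871)


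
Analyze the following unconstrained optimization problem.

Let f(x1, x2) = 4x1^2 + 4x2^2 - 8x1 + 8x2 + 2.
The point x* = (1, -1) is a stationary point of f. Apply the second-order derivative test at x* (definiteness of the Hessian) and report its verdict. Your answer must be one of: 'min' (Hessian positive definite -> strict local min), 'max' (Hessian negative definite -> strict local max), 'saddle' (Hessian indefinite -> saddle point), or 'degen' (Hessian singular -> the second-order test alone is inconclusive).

Compute the Hessian H = grad^2 f:
  H = [[8, 0], [0, 8]]
Verify stationarity: grad f(x*) = H x* + g = (0, 0).
Eigenvalues of H: 8, 8.
Both eigenvalues > 0, so H is positive definite -> x* is a strict local min.

min


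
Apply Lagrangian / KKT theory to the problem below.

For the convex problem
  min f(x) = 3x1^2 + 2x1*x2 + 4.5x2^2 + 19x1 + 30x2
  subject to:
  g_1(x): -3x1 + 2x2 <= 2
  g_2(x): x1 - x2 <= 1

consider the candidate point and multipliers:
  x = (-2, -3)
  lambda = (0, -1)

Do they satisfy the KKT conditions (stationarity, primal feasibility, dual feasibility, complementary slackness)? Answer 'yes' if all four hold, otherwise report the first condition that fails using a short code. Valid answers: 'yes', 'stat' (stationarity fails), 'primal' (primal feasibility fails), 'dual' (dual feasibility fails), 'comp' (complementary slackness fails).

Gradient of f: grad f(x) = Q x + c = (1, -1)
Constraint values g_i(x) = a_i^T x - b_i:
  g_1((-2, -3)) = -2
  g_2((-2, -3)) = 0
Stationarity residual: grad f(x) + sum_i lambda_i a_i = (0, 0)
  -> stationarity OK
Primal feasibility (all g_i <= 0): OK
Dual feasibility (all lambda_i >= 0): FAILS
Complementary slackness (lambda_i * g_i(x) = 0 for all i): OK

Verdict: the first failing condition is dual_feasibility -> dual.

dual


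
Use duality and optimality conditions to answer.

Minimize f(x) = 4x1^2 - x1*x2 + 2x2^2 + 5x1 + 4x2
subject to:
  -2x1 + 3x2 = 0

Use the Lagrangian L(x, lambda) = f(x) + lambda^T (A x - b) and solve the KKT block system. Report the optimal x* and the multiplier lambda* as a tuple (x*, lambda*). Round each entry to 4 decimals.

Form the Lagrangian:
  L(x, lambda) = (1/2) x^T Q x + c^T x + lambda^T (A x - b)
Stationarity (grad_x L = 0): Q x + c + A^T lambda = 0.
Primal feasibility: A x = b.

This gives the KKT block system:
  [ Q   A^T ] [ x     ]   [-c ]
  [ A    0  ] [ lambda ] = [ b ]

Solving the linear system:
  x*      = (-0.9079, -0.6053)
  lambda* = (-0.8289)
  f(x*)   = -3.4803

x* = (-0.9079, -0.6053), lambda* = (-0.8289)


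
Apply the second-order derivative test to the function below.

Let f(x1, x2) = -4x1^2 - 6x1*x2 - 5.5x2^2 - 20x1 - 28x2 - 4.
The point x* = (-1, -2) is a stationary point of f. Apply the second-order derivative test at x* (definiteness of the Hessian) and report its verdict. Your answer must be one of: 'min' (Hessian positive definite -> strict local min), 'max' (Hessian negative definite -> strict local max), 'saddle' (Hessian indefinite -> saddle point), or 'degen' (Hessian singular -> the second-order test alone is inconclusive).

Compute the Hessian H = grad^2 f:
  H = [[-8, -6], [-6, -11]]
Verify stationarity: grad f(x*) = H x* + g = (0, 0).
Eigenvalues of H: -15.6847, -3.3153.
Both eigenvalues < 0, so H is negative definite -> x* is a strict local max.

max


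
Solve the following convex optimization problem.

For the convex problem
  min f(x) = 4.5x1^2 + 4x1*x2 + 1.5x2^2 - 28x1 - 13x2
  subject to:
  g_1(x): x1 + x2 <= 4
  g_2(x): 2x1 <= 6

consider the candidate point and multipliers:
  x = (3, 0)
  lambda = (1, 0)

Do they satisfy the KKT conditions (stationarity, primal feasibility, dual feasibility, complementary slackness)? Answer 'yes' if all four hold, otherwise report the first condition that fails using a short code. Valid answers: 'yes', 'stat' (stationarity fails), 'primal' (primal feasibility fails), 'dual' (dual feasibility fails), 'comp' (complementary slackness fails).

Gradient of f: grad f(x) = Q x + c = (-1, -1)
Constraint values g_i(x) = a_i^T x - b_i:
  g_1((3, 0)) = -1
  g_2((3, 0)) = 0
Stationarity residual: grad f(x) + sum_i lambda_i a_i = (0, 0)
  -> stationarity OK
Primal feasibility (all g_i <= 0): OK
Dual feasibility (all lambda_i >= 0): OK
Complementary slackness (lambda_i * g_i(x) = 0 for all i): FAILS

Verdict: the first failing condition is complementary_slackness -> comp.

comp


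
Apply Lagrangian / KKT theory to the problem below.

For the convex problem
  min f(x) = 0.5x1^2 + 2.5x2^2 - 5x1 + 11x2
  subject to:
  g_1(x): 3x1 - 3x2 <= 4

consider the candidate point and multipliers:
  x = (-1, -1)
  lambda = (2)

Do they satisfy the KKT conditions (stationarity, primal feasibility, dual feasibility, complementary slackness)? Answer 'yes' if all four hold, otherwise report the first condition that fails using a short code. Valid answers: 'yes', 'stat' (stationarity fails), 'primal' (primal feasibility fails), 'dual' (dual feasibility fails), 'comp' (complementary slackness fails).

Gradient of f: grad f(x) = Q x + c = (-6, 6)
Constraint values g_i(x) = a_i^T x - b_i:
  g_1((-1, -1)) = -4
Stationarity residual: grad f(x) + sum_i lambda_i a_i = (0, 0)
  -> stationarity OK
Primal feasibility (all g_i <= 0): OK
Dual feasibility (all lambda_i >= 0): OK
Complementary slackness (lambda_i * g_i(x) = 0 for all i): FAILS

Verdict: the first failing condition is complementary_slackness -> comp.

comp


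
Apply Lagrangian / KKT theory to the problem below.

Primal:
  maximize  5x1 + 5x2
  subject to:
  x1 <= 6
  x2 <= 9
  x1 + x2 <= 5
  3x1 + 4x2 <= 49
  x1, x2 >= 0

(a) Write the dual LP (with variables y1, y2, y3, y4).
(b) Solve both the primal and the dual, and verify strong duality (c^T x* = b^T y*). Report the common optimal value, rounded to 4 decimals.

The standard primal-dual pair for 'max c^T x s.t. A x <= b, x >= 0' is:
  Dual:  min b^T y  s.t.  A^T y >= c,  y >= 0.

So the dual LP is:
  minimize  6y1 + 9y2 + 5y3 + 49y4
  subject to:
    y1 + y3 + 3y4 >= 5
    y2 + y3 + 4y4 >= 5
    y1, y2, y3, y4 >= 0

Solving the primal: x* = (5, 0).
  primal value c^T x* = 25.
Solving the dual: y* = (0, 0, 5, 0).
  dual value b^T y* = 25.
Strong duality: c^T x* = b^T y*. Confirmed.

25


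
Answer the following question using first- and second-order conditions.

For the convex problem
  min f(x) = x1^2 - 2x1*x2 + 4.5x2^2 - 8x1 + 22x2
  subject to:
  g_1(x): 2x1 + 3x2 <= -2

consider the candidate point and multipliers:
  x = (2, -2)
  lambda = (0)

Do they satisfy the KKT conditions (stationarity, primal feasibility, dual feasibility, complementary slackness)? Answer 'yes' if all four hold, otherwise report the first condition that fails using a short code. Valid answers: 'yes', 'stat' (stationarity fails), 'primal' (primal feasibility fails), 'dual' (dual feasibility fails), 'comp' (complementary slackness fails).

Gradient of f: grad f(x) = Q x + c = (0, 0)
Constraint values g_i(x) = a_i^T x - b_i:
  g_1((2, -2)) = 0
Stationarity residual: grad f(x) + sum_i lambda_i a_i = (0, 0)
  -> stationarity OK
Primal feasibility (all g_i <= 0): OK
Dual feasibility (all lambda_i >= 0): OK
Complementary slackness (lambda_i * g_i(x) = 0 for all i): OK

Verdict: yes, KKT holds.

yes


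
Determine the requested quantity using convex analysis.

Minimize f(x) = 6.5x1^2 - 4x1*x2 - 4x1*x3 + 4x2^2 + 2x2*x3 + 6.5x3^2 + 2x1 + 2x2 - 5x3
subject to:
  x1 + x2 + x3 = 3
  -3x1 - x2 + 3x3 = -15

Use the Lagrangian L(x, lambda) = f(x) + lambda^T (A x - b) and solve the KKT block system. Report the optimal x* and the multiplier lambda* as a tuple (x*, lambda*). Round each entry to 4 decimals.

Form the Lagrangian:
  L(x, lambda) = (1/2) x^T Q x + c^T x + lambda^T (A x - b)
Stationarity (grad_x L = 0): Q x + c + A^T lambda = 0.
Primal feasibility: A x = b.

This gives the KKT block system:
  [ Q   A^T ] [ x     ]   [-c ]
  [ A    0  ] [ lambda ] = [ b ]

Solving the linear system:
  x*      = (2.3439, 2.4841, -1.828)
  lambda* = (1.6624, 10.5032)
  f(x*)   = 85.6783

x* = (2.3439, 2.4841, -1.828), lambda* = (1.6624, 10.5032)


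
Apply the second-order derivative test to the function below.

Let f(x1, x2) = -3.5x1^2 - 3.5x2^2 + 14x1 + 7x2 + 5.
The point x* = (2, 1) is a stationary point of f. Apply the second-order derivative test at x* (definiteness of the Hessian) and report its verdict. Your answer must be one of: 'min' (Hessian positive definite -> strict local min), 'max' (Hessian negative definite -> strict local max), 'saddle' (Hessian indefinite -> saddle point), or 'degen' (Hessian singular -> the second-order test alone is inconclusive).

Compute the Hessian H = grad^2 f:
  H = [[-7, 0], [0, -7]]
Verify stationarity: grad f(x*) = H x* + g = (0, 0).
Eigenvalues of H: -7, -7.
Both eigenvalues < 0, so H is negative definite -> x* is a strict local max.

max


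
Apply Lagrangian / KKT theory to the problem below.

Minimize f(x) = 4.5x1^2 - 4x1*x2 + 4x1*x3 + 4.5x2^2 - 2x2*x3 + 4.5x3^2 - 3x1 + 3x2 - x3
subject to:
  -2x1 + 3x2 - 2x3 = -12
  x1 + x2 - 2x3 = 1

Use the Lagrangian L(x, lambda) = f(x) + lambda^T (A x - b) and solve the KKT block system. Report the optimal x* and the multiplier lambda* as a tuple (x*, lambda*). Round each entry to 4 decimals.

Form the Lagrangian:
  L(x, lambda) = (1/2) x^T Q x + c^T x + lambda^T (A x - b)
Stationarity (grad_x L = 0): Q x + c + A^T lambda = 0.
Primal feasibility: A x = b.

This gives the KKT block system:
  [ Q   A^T ] [ x     ]   [-c ]
  [ A    0  ] [ lambda ] = [ b ]

Solving the linear system:
  x*      = (2.6969, -2.4547, -0.3789)
  lambda* = (11.7394, -6.0961)
  f(x*)   = 65.9464

x* = (2.6969, -2.4547, -0.3789), lambda* = (11.7394, -6.0961)


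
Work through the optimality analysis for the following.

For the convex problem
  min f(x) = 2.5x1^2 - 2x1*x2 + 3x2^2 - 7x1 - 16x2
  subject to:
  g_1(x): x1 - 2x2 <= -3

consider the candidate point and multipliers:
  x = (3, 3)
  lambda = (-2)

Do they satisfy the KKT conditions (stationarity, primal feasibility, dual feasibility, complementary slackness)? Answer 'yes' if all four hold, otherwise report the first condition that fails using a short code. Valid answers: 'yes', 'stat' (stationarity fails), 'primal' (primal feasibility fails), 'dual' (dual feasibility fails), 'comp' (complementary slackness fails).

Gradient of f: grad f(x) = Q x + c = (2, -4)
Constraint values g_i(x) = a_i^T x - b_i:
  g_1((3, 3)) = 0
Stationarity residual: grad f(x) + sum_i lambda_i a_i = (0, 0)
  -> stationarity OK
Primal feasibility (all g_i <= 0): OK
Dual feasibility (all lambda_i >= 0): FAILS
Complementary slackness (lambda_i * g_i(x) = 0 for all i): OK

Verdict: the first failing condition is dual_feasibility -> dual.

dual


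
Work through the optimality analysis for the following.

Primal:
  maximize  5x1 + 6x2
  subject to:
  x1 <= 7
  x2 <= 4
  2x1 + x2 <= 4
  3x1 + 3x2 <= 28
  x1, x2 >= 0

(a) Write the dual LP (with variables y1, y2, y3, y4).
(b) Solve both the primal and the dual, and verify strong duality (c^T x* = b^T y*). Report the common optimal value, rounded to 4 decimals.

The standard primal-dual pair for 'max c^T x s.t. A x <= b, x >= 0' is:
  Dual:  min b^T y  s.t.  A^T y >= c,  y >= 0.

So the dual LP is:
  minimize  7y1 + 4y2 + 4y3 + 28y4
  subject to:
    y1 + 2y3 + 3y4 >= 5
    y2 + y3 + 3y4 >= 6
    y1, y2, y3, y4 >= 0

Solving the primal: x* = (0, 4).
  primal value c^T x* = 24.
Solving the dual: y* = (0, 3.5, 2.5, 0).
  dual value b^T y* = 24.
Strong duality: c^T x* = b^T y*. Confirmed.

24


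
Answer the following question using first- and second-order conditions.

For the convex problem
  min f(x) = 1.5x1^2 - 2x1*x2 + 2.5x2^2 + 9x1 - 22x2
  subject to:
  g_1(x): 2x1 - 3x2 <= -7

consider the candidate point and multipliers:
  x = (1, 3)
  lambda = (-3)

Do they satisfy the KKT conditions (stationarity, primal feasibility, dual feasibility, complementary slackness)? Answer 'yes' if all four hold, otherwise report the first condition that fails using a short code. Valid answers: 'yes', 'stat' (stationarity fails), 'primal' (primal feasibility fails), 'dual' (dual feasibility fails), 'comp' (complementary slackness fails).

Gradient of f: grad f(x) = Q x + c = (6, -9)
Constraint values g_i(x) = a_i^T x - b_i:
  g_1((1, 3)) = 0
Stationarity residual: grad f(x) + sum_i lambda_i a_i = (0, 0)
  -> stationarity OK
Primal feasibility (all g_i <= 0): OK
Dual feasibility (all lambda_i >= 0): FAILS
Complementary slackness (lambda_i * g_i(x) = 0 for all i): OK

Verdict: the first failing condition is dual_feasibility -> dual.

dual


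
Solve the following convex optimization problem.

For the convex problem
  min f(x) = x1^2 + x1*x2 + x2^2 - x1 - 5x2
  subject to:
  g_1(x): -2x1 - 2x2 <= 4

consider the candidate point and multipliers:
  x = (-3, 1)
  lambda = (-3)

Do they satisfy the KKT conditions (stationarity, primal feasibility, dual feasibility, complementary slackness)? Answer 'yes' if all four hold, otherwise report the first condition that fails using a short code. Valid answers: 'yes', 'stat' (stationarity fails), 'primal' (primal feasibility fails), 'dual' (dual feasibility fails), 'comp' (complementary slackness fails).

Gradient of f: grad f(x) = Q x + c = (-6, -6)
Constraint values g_i(x) = a_i^T x - b_i:
  g_1((-3, 1)) = 0
Stationarity residual: grad f(x) + sum_i lambda_i a_i = (0, 0)
  -> stationarity OK
Primal feasibility (all g_i <= 0): OK
Dual feasibility (all lambda_i >= 0): FAILS
Complementary slackness (lambda_i * g_i(x) = 0 for all i): OK

Verdict: the first failing condition is dual_feasibility -> dual.

dual


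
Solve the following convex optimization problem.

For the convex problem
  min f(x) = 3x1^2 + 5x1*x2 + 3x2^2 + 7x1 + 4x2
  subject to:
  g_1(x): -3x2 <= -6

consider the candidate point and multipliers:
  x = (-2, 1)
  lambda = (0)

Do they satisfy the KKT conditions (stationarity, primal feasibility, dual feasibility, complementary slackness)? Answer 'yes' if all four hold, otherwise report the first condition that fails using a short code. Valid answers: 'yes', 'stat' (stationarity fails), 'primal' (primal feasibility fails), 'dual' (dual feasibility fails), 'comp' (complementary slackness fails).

Gradient of f: grad f(x) = Q x + c = (0, 0)
Constraint values g_i(x) = a_i^T x - b_i:
  g_1((-2, 1)) = 3
Stationarity residual: grad f(x) + sum_i lambda_i a_i = (0, 0)
  -> stationarity OK
Primal feasibility (all g_i <= 0): FAILS
Dual feasibility (all lambda_i >= 0): OK
Complementary slackness (lambda_i * g_i(x) = 0 for all i): OK

Verdict: the first failing condition is primal_feasibility -> primal.

primal


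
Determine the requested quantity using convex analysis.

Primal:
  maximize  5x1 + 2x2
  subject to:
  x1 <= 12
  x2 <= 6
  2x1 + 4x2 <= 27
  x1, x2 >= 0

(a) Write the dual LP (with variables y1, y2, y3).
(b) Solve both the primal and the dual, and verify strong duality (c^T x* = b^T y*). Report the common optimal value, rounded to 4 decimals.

The standard primal-dual pair for 'max c^T x s.t. A x <= b, x >= 0' is:
  Dual:  min b^T y  s.t.  A^T y >= c,  y >= 0.

So the dual LP is:
  minimize  12y1 + 6y2 + 27y3
  subject to:
    y1 + 2y3 >= 5
    y2 + 4y3 >= 2
    y1, y2, y3 >= 0

Solving the primal: x* = (12, 0.75).
  primal value c^T x* = 61.5.
Solving the dual: y* = (4, 0, 0.5).
  dual value b^T y* = 61.5.
Strong duality: c^T x* = b^T y*. Confirmed.

61.5


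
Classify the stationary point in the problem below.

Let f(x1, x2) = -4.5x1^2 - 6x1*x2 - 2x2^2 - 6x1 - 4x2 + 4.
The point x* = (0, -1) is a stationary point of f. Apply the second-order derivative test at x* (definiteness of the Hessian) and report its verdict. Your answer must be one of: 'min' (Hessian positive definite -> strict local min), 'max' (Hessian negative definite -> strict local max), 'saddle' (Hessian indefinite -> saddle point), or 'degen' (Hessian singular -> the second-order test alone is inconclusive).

Compute the Hessian H = grad^2 f:
  H = [[-9, -6], [-6, -4]]
Verify stationarity: grad f(x*) = H x* + g = (0, 0).
Eigenvalues of H: -13, 0.
H has a zero eigenvalue (singular; negative semidefinite but not definite), so H is neither positive definite, negative definite, nor indefinite. The second-order test alone is inconclusive -> degen.
(Indeed, f is constant along the null direction of H through x*, so x* is not a strict local extremum.)

degen


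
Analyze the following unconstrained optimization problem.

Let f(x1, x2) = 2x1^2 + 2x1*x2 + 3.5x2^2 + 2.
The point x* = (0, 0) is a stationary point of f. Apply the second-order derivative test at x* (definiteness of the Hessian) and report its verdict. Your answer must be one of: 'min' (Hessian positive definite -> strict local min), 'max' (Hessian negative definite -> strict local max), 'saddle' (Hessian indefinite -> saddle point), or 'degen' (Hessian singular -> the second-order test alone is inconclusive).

Compute the Hessian H = grad^2 f:
  H = [[4, 2], [2, 7]]
Verify stationarity: grad f(x*) = H x* + g = (0, 0).
Eigenvalues of H: 3, 8.
Both eigenvalues > 0, so H is positive definite -> x* is a strict local min.

min


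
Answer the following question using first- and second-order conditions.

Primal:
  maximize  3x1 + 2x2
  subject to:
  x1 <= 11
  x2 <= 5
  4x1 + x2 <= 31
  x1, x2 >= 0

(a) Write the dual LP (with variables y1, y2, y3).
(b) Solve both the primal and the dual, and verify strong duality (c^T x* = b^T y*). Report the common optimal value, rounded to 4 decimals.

The standard primal-dual pair for 'max c^T x s.t. A x <= b, x >= 0' is:
  Dual:  min b^T y  s.t.  A^T y >= c,  y >= 0.

So the dual LP is:
  minimize  11y1 + 5y2 + 31y3
  subject to:
    y1 + 4y3 >= 3
    y2 + y3 >= 2
    y1, y2, y3 >= 0

Solving the primal: x* = (6.5, 5).
  primal value c^T x* = 29.5.
Solving the dual: y* = (0, 1.25, 0.75).
  dual value b^T y* = 29.5.
Strong duality: c^T x* = b^T y*. Confirmed.

29.5


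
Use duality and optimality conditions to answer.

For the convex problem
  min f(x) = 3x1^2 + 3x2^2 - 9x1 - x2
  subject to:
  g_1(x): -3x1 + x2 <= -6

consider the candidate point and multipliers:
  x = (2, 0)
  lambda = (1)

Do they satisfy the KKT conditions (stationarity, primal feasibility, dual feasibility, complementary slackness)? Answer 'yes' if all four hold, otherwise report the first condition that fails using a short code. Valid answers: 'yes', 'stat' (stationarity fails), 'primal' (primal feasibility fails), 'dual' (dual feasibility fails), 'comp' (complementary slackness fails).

Gradient of f: grad f(x) = Q x + c = (3, -1)
Constraint values g_i(x) = a_i^T x - b_i:
  g_1((2, 0)) = 0
Stationarity residual: grad f(x) + sum_i lambda_i a_i = (0, 0)
  -> stationarity OK
Primal feasibility (all g_i <= 0): OK
Dual feasibility (all lambda_i >= 0): OK
Complementary slackness (lambda_i * g_i(x) = 0 for all i): OK

Verdict: yes, KKT holds.

yes


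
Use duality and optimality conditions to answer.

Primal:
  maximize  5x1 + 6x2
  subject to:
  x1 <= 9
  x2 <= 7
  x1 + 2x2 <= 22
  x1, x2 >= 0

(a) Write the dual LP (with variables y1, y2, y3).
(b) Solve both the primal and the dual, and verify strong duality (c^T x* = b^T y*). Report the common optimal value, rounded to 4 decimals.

The standard primal-dual pair for 'max c^T x s.t. A x <= b, x >= 0' is:
  Dual:  min b^T y  s.t.  A^T y >= c,  y >= 0.

So the dual LP is:
  minimize  9y1 + 7y2 + 22y3
  subject to:
    y1 + y3 >= 5
    y2 + 2y3 >= 6
    y1, y2, y3 >= 0

Solving the primal: x* = (9, 6.5).
  primal value c^T x* = 84.
Solving the dual: y* = (2, 0, 3).
  dual value b^T y* = 84.
Strong duality: c^T x* = b^T y*. Confirmed.

84


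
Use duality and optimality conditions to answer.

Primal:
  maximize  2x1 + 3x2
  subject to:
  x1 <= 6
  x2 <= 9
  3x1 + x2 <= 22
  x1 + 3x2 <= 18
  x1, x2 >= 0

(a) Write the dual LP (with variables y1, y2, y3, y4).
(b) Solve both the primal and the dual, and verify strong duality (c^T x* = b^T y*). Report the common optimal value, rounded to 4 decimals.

The standard primal-dual pair for 'max c^T x s.t. A x <= b, x >= 0' is:
  Dual:  min b^T y  s.t.  A^T y >= c,  y >= 0.

So the dual LP is:
  minimize  6y1 + 9y2 + 22y3 + 18y4
  subject to:
    y1 + 3y3 + y4 >= 2
    y2 + y3 + 3y4 >= 3
    y1, y2, y3, y4 >= 0

Solving the primal: x* = (6, 4).
  primal value c^T x* = 24.
Solving the dual: y* = (1, 0, 0, 1).
  dual value b^T y* = 24.
Strong duality: c^T x* = b^T y*. Confirmed.

24


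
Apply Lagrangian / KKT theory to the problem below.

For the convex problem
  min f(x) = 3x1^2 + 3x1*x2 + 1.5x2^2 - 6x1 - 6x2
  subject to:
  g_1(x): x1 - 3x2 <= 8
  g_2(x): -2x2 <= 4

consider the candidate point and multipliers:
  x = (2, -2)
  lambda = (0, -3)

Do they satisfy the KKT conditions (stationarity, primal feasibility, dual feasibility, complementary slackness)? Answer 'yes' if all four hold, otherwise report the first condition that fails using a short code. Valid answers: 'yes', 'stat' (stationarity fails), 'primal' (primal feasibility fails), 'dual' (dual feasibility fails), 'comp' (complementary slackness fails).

Gradient of f: grad f(x) = Q x + c = (0, -6)
Constraint values g_i(x) = a_i^T x - b_i:
  g_1((2, -2)) = 0
  g_2((2, -2)) = 0
Stationarity residual: grad f(x) + sum_i lambda_i a_i = (0, 0)
  -> stationarity OK
Primal feasibility (all g_i <= 0): OK
Dual feasibility (all lambda_i >= 0): FAILS
Complementary slackness (lambda_i * g_i(x) = 0 for all i): OK

Verdict: the first failing condition is dual_feasibility -> dual.

dual


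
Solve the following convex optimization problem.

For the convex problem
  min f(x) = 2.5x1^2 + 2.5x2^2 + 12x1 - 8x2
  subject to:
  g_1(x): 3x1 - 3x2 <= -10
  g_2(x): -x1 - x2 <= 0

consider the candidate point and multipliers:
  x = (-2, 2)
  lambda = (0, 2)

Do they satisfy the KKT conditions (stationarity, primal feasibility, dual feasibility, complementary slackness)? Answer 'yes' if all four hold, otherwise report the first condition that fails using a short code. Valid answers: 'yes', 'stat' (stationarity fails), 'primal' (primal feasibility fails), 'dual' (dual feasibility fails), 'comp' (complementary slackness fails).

Gradient of f: grad f(x) = Q x + c = (2, 2)
Constraint values g_i(x) = a_i^T x - b_i:
  g_1((-2, 2)) = -2
  g_2((-2, 2)) = 0
Stationarity residual: grad f(x) + sum_i lambda_i a_i = (0, 0)
  -> stationarity OK
Primal feasibility (all g_i <= 0): OK
Dual feasibility (all lambda_i >= 0): OK
Complementary slackness (lambda_i * g_i(x) = 0 for all i): OK

Verdict: yes, KKT holds.

yes


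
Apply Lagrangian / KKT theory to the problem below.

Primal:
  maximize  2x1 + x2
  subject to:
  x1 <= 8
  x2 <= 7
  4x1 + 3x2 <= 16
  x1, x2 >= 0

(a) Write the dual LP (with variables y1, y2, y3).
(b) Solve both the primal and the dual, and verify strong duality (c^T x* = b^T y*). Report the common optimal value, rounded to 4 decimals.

The standard primal-dual pair for 'max c^T x s.t. A x <= b, x >= 0' is:
  Dual:  min b^T y  s.t.  A^T y >= c,  y >= 0.

So the dual LP is:
  minimize  8y1 + 7y2 + 16y3
  subject to:
    y1 + 4y3 >= 2
    y2 + 3y3 >= 1
    y1, y2, y3 >= 0

Solving the primal: x* = (4, 0).
  primal value c^T x* = 8.
Solving the dual: y* = (0, 0, 0.5).
  dual value b^T y* = 8.
Strong duality: c^T x* = b^T y*. Confirmed.

8


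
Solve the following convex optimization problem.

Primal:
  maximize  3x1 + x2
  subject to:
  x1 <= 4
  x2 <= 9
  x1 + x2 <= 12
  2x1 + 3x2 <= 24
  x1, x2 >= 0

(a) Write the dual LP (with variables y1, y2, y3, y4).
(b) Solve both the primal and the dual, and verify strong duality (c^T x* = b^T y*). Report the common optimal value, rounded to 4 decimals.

The standard primal-dual pair for 'max c^T x s.t. A x <= b, x >= 0' is:
  Dual:  min b^T y  s.t.  A^T y >= c,  y >= 0.

So the dual LP is:
  minimize  4y1 + 9y2 + 12y3 + 24y4
  subject to:
    y1 + y3 + 2y4 >= 3
    y2 + y3 + 3y4 >= 1
    y1, y2, y3, y4 >= 0

Solving the primal: x* = (4, 5.3333).
  primal value c^T x* = 17.3333.
Solving the dual: y* = (2.3333, 0, 0, 0.3333).
  dual value b^T y* = 17.3333.
Strong duality: c^T x* = b^T y*. Confirmed.

17.3333


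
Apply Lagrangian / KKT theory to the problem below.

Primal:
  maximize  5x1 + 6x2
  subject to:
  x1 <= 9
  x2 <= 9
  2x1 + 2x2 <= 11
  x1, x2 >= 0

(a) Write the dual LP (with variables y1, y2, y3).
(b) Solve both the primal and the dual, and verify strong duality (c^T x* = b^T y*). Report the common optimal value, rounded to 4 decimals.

The standard primal-dual pair for 'max c^T x s.t. A x <= b, x >= 0' is:
  Dual:  min b^T y  s.t.  A^T y >= c,  y >= 0.

So the dual LP is:
  minimize  9y1 + 9y2 + 11y3
  subject to:
    y1 + 2y3 >= 5
    y2 + 2y3 >= 6
    y1, y2, y3 >= 0

Solving the primal: x* = (0, 5.5).
  primal value c^T x* = 33.
Solving the dual: y* = (0, 0, 3).
  dual value b^T y* = 33.
Strong duality: c^T x* = b^T y*. Confirmed.

33


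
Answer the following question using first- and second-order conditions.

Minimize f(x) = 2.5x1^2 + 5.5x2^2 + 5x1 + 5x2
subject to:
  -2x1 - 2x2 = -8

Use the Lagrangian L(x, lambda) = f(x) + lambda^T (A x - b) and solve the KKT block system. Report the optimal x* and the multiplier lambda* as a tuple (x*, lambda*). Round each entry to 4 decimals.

Form the Lagrangian:
  L(x, lambda) = (1/2) x^T Q x + c^T x + lambda^T (A x - b)
Stationarity (grad_x L = 0): Q x + c + A^T lambda = 0.
Primal feasibility: A x = b.

This gives the KKT block system:
  [ Q   A^T ] [ x     ]   [-c ]
  [ A    0  ] [ lambda ] = [ b ]

Solving the linear system:
  x*      = (2.75, 1.25)
  lambda* = (9.375)
  f(x*)   = 47.5

x* = (2.75, 1.25), lambda* = (9.375)


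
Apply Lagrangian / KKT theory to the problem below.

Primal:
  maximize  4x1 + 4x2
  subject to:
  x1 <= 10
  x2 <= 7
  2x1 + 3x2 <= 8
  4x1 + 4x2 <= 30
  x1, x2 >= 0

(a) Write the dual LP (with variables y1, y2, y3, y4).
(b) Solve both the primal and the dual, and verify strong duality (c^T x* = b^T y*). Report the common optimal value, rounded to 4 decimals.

The standard primal-dual pair for 'max c^T x s.t. A x <= b, x >= 0' is:
  Dual:  min b^T y  s.t.  A^T y >= c,  y >= 0.

So the dual LP is:
  minimize  10y1 + 7y2 + 8y3 + 30y4
  subject to:
    y1 + 2y3 + 4y4 >= 4
    y2 + 3y3 + 4y4 >= 4
    y1, y2, y3, y4 >= 0

Solving the primal: x* = (4, 0).
  primal value c^T x* = 16.
Solving the dual: y* = (0, 0, 2, 0).
  dual value b^T y* = 16.
Strong duality: c^T x* = b^T y*. Confirmed.

16


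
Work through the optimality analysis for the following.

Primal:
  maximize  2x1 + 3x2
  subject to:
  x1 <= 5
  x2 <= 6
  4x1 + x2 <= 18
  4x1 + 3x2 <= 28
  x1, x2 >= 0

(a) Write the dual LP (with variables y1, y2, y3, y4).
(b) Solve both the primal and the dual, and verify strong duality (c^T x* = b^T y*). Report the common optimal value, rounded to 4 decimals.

The standard primal-dual pair for 'max c^T x s.t. A x <= b, x >= 0' is:
  Dual:  min b^T y  s.t.  A^T y >= c,  y >= 0.

So the dual LP is:
  minimize  5y1 + 6y2 + 18y3 + 28y4
  subject to:
    y1 + 4y3 + 4y4 >= 2
    y2 + y3 + 3y4 >= 3
    y1, y2, y3, y4 >= 0

Solving the primal: x* = (2.5, 6).
  primal value c^T x* = 23.
Solving the dual: y* = (0, 1.5, 0, 0.5).
  dual value b^T y* = 23.
Strong duality: c^T x* = b^T y*. Confirmed.

23


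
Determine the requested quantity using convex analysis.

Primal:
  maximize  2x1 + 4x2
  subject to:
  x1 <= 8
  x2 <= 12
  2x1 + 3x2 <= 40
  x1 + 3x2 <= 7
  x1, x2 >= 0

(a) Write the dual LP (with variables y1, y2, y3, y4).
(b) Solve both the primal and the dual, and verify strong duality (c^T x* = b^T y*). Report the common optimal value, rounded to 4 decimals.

The standard primal-dual pair for 'max c^T x s.t. A x <= b, x >= 0' is:
  Dual:  min b^T y  s.t.  A^T y >= c,  y >= 0.

So the dual LP is:
  minimize  8y1 + 12y2 + 40y3 + 7y4
  subject to:
    y1 + 2y3 + y4 >= 2
    y2 + 3y3 + 3y4 >= 4
    y1, y2, y3, y4 >= 0

Solving the primal: x* = (7, 0).
  primal value c^T x* = 14.
Solving the dual: y* = (0, 0, 0, 2).
  dual value b^T y* = 14.
Strong duality: c^T x* = b^T y*. Confirmed.

14


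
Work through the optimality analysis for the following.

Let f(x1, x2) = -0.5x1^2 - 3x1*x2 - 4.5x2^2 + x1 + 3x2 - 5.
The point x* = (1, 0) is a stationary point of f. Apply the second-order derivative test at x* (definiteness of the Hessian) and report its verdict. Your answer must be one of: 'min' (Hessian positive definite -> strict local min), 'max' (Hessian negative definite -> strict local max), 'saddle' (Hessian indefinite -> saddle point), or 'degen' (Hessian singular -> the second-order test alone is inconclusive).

Compute the Hessian H = grad^2 f:
  H = [[-1, -3], [-3, -9]]
Verify stationarity: grad f(x*) = H x* + g = (0, 0).
Eigenvalues of H: -10, 0.
H has a zero eigenvalue (singular; negative semidefinite but not definite), so H is neither positive definite, negative definite, nor indefinite. The second-order test alone is inconclusive -> degen.
(Indeed, f is constant along the null direction of H through x*, so x* is not a strict local extremum.)

degen


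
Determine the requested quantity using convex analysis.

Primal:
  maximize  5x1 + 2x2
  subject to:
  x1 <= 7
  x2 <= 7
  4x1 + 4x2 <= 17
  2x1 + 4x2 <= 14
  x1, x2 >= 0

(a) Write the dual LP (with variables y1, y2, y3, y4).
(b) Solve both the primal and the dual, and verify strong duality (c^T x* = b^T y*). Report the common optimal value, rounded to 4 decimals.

The standard primal-dual pair for 'max c^T x s.t. A x <= b, x >= 0' is:
  Dual:  min b^T y  s.t.  A^T y >= c,  y >= 0.

So the dual LP is:
  minimize  7y1 + 7y2 + 17y3 + 14y4
  subject to:
    y1 + 4y3 + 2y4 >= 5
    y2 + 4y3 + 4y4 >= 2
    y1, y2, y3, y4 >= 0

Solving the primal: x* = (4.25, 0).
  primal value c^T x* = 21.25.
Solving the dual: y* = (0, 0, 1.25, 0).
  dual value b^T y* = 21.25.
Strong duality: c^T x* = b^T y*. Confirmed.

21.25
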